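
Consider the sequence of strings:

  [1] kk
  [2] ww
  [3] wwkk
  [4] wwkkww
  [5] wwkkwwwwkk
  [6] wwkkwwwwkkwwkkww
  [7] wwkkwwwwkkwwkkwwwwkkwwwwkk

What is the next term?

From term 3 onward, concatenate the last term with the second-to-last: ww·kk = wwkk, wwkk·ww = wwkkww, …
Continuing: wwkkwwwwkkwwkkwwwwkkwwwwkk · wwkkwwwwkkwwkkww gives term 8.

wwkkwwwwkkwwkkwwwwkkwwwwkkwwkkwwwwkkwwkkww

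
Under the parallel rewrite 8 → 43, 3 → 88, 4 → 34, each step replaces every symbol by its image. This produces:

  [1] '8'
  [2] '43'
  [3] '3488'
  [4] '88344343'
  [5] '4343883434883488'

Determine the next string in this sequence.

Rewriting the 16 symbols of 4343883434883488 one by one yields 34 88 34 88 43 43 88 34 88 34 43 43 88 34 43 43; concatenated:

34883488434388348834434388344343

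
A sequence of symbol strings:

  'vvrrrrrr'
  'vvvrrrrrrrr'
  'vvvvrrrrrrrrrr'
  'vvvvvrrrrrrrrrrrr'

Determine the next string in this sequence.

Each string has the form v^{n} r^{2n+2}, where the shown terms are n = 2, 3, 4, 5.
For the next term, n = 6, so the run lengths are 6, 14.

vvvvvvrrrrrrrrrrrrrr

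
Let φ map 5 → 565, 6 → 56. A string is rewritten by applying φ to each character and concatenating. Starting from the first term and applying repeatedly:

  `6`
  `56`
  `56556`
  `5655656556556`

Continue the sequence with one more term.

Replace each of the 13 characters of 5655656556556 in place — 565 56 565 565 56 565 56 565 565 56 565 565 56 — and concatenate.

5655656556556565565655655656556556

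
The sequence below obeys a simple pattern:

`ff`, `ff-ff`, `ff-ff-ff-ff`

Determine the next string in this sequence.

Each string is two copies of the previous one joined by '-'.
Doubling ff-ff-ff-ff with '-' between the halves:

ff-ff-ff-ff-ff-ff-ff-ff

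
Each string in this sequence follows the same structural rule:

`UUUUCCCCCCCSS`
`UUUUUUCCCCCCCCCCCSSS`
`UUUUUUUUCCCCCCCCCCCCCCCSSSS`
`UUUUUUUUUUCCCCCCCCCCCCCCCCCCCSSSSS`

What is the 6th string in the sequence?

UUUUUUUUUUUUUUCCCCCCCCCCCCCCCCCCCCCCCCCCCSSSSSSS

Reading off run lengths: U runs 4, 6, 8, 10; C runs 7, 11, 15, 19; S runs 2, 3, 4, 5 — each is linear in n, where the shown terms are n = 2, 3, 4, 5.
Setting n = 7 gives 14, 27, 7 characters in each block.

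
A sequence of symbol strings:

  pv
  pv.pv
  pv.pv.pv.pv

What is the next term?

Each string is two copies of the previous one joined by '.'.
Doubling pv.pv.pv.pv with '.' between the halves:

pv.pv.pv.pv.pv.pv.pv.pv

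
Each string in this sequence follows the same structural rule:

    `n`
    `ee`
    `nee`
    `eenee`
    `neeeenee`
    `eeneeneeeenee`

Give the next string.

Each term (from the third on) is the two preceding terms concatenated in order: term 3 = n·ee = nee.
The next term joins neeeenee and eeneeneeeenee.

neeeeneeeeneeneeeenee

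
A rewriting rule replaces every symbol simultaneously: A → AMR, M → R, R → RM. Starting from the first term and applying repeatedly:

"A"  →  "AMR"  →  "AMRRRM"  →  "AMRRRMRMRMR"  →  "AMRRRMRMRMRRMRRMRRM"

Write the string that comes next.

φ(AMRRRMRMRMRRMRRMRRM) expands symbol-by-symbol to AMR R RM RM RM R RM R RM R RM RM R RM RM R RM RM R; joining the 19 pieces gives the next term.

AMRRRMRMRMRRMRRMRRMRMRRMRMRRMRMR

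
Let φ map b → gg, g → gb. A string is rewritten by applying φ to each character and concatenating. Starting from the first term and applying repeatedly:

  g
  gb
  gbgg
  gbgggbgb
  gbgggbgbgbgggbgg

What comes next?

gbgggbgbgbgggbgggbgggbgbgbgggbgb

Applying the rule to each of the 16 symbols of gbgggbgbgbgggbgg gives the pieces gb gg gb gb gb gg gb gg gb gg gb gb gb gg gb gb, which concatenate to the answer.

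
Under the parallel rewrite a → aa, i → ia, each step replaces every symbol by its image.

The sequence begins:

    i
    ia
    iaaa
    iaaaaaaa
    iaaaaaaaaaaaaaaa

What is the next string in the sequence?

Applying the rule to each of the 16 symbols of iaaaaaaaaaaaaaaa gives the pieces ia aa aa aa aa aa aa aa aa aa aa aa aa aa aa aa, which concatenate to the answer.

iaaaaaaaaaaaaaaaaaaaaaaaaaaaaaaa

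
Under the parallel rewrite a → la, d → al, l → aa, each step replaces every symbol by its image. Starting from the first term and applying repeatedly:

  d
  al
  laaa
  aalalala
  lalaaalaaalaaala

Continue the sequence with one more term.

Replace each of the 16 characters of lalaaalaaalaaala in place — aa la aa la la la aa la la la aa la la la aa la — and concatenate.

aalaaalalalaaalalalaaalalalaaala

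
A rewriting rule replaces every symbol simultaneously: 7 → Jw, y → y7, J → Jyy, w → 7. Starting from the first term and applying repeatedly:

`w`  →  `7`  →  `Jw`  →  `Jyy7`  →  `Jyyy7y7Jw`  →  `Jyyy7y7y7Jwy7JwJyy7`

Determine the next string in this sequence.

φ(Jyyy7y7y7Jwy7JwJyy7) expands symbol-by-symbol to Jyy y7 y7 y7 Jw y7 Jw y7 Jw Jyy 7 y7 Jw Jyy 7 Jyy y7 y7 Jw; joining the 19 pieces gives the next term.

Jyyy7y7y7Jwy7Jwy7JwJyy7y7JwJyy7Jyyy7y7Jw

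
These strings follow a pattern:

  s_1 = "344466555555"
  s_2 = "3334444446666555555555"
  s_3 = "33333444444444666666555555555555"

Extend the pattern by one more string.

333333344444444444466666666555555555555555

Reading off run lengths: 3 runs 1, 3, 5; 4 runs 3, 6, 9; 6 runs 2, 4, 6; 5 runs 6, 9, 12 — each is linear in n (n = 1, 2, …).
For the next term, n = 4, so the run lengths are 7, 12, 8, 15.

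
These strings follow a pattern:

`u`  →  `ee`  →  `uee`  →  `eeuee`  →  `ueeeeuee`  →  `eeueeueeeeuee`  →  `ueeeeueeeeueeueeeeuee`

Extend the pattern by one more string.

Each term (from the third on) is the two preceding terms concatenated in order: term 3 = u·ee = uee.
Continuing: eeueeueeeeuee · ueeeeueeeeueeueeeeuee gives term 8.

eeueeueeeeueeueeeeueeeeueeueeeeuee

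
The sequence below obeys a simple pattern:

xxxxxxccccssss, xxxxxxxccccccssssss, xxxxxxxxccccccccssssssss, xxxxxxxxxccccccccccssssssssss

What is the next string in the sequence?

xxxxxxxxxxccccccccccccssssssssssss

Reading off run lengths: x runs 6, 7, 8, 9; c runs 4, 6, 8, 10; s runs 4, 6, 8, 10 — each is linear in n, where the shown terms are n = 3, 4, 5, 6.
For the next term, n = 7, so the run lengths are 10, 12, 12.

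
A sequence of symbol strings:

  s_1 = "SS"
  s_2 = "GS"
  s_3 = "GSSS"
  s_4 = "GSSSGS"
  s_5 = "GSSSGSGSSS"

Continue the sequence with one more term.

GSSSGSGSSSGSSSGS

Each term (from the third on) is the previous term followed by the one before it: term 3 = GS·SS = GSSS.
The next term joins GSSSGSGSSS and GSSSGS.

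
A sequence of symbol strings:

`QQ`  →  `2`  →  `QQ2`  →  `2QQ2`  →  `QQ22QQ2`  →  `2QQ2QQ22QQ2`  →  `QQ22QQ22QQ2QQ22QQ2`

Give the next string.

Each term (from the third on) is the two preceding terms concatenated in order: term 3 = QQ·2 = QQ2.
So term 8 is 2QQ2QQ22QQ2·QQ22QQ22QQ2QQ22QQ2.

2QQ2QQ22QQ2QQ22QQ22QQ2QQ22QQ2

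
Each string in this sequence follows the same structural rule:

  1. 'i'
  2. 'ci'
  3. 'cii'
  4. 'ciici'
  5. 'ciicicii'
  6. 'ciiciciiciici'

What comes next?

ciiciciiciiciciicicii

This is a Fibonacci-style word recurrence s(k) = s(k−1)·s(k−2): e.g. ci·i = cii.
Continuing: ciiciciiciici · ciicicii gives term 7.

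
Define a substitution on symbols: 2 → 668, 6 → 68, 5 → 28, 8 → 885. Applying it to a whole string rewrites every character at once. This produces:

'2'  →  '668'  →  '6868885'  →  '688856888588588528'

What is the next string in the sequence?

Rewriting the 18 symbols of 688856888588588528 one by one yields 68 885 885 885 28 68 885 885 885 28 885 885 28 885 885 28 668 885; concatenated:

688858858852868885885885288858852888588528668885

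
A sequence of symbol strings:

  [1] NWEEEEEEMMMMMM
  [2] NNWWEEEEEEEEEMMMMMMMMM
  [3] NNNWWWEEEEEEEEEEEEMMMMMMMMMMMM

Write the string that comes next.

NNNNWWWWEEEEEEEEEEEEEEEMMMMMMMMMMMMMMM

Term n consists of n N's, followed by n W's, followed by 3n+3 E's, followed by 3n+3 M's (n = 1, 2, …).
At n = 4 the blocks have lengths 4, 4, 15, 15.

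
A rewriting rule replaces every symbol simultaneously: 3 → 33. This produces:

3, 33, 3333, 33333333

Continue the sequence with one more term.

Rewriting each symbol of 33333333: 3→33, 3→33, 3→33, 3→33, 3→33, 3→33, 3→33, 3→33, which concatenates to 33 33 33 33 33 33 33 33.

3333333333333333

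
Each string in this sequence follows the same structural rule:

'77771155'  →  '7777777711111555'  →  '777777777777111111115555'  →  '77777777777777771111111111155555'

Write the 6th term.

Each string has the form 7^{4n} 1^{3n-1} 5^{n+1} (n = 1, 2, …).
Setting n = 6 gives 24, 17, 7 characters in each block.

777777777777777777777777111111111111111115555555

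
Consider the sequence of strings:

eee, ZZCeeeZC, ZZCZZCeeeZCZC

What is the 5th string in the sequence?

ZZCZZCZZCZZCeeeZCZCZCZC

s(k+1) = ZZC·s(k)·ZC, so each term gains ZZC as a prefix and ZC as a suffix.
From ZZCZZCeeeZCZC, 2 further steps: ZZCZZCeeeZCZC → ZZCZZCZZCeeeZCZCZC → (answer).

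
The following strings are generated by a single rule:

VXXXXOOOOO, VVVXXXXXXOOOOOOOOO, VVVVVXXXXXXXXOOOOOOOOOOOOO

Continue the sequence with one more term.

VVVVVVVXXXXXXXXXXOOOOOOOOOOOOOOOOO

Reading off run lengths: V runs 1, 3, 5; X runs 4, 6, 8; O runs 5, 9, 13 — each is linear in n (n = 1, 2, …).
Setting n = 4 gives 7, 10, 17 characters in each block.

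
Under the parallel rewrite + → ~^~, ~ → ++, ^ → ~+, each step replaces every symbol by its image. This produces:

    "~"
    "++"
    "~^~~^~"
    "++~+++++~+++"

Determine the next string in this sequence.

Expanding ++~+++++~+++: +→~^~, +→~^~, ~→++, +→~^~, +→~^~, +→~^~, +→~^~, +→~^~, ~→++, +→~^~, +→~^~, +→~^~. Concatenated: ~^~ ~^~ ++ ~^~ ~^~ ~^~ ~^~ ~^~ ++ ~^~ ~^~ ~^~.

~^~~^~++~^~~^~~^~~^~~^~++~^~~^~~^~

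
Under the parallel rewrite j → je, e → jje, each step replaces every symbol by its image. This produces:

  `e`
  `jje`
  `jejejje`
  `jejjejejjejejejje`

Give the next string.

φ(jejjejejjejejejje) expands symbol-by-symbol to je jje je je jje je jje je je jje je jje je jje je je jje; joining the 17 pieces gives the next term.

jejjejejejjejejjejejejjejejjejejjejejejje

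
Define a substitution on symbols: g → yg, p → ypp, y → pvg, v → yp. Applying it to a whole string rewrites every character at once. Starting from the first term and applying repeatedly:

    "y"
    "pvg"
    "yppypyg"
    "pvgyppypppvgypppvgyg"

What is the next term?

Rewriting the 20 symbols of pvgyppypppvgypppvgyg one by one yields ypp yp yg pvg ypp ypp pvg ypp ypp ypp yp yg pvg ypp ypp ypp yp yg pvg yg; concatenated:

yppypygpvgyppypppvgyppyppyppypygpvgyppyppyppypygpvgyg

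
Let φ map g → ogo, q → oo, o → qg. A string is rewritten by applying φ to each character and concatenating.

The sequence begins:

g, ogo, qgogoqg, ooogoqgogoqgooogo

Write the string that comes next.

Replace each of the 17 characters of ooogoqgogoqgooogo in place — qg qg qg ogo qg oo ogo qg ogo qg oo ogo qg qg qg ogo qg — and concatenate.

qgqgqgogoqgooogoqgogoqgooogoqgqgqgogoqg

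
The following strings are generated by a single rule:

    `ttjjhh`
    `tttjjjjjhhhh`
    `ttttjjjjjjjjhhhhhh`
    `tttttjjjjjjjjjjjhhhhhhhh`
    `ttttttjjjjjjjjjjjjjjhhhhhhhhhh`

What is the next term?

Each string has the form t^{n+1} j^{3n-1} h^{2n} (n = 1, 2, …).
For the next term, n = 6, so the run lengths are 7, 17, 12.

tttttttjjjjjjjjjjjjjjjjjhhhhhhhhhhhh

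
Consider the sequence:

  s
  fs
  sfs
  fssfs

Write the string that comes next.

Each term (from the third on) is the two preceding terms concatenated in order: term 3 = s·fs = sfs.
So term 5 is sfs·fssfs.

sfsfssfs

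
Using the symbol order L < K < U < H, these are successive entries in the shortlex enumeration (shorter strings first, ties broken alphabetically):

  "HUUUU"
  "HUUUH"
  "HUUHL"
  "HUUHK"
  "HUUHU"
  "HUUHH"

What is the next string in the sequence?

HUHLL

The successor of HUUHH increments the rightmost position that isn't already H and resets every position after it to L.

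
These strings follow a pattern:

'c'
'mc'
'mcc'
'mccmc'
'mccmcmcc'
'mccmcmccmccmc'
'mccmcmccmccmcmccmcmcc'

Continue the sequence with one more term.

mccmcmccmccmcmccmcmccmccmcmccmccmc

This is a Fibonacci-style word recurrence s(k) = s(k−1)·s(k−2): e.g. mc·c = mcc.
The next term joins mccmcmccmccmcmccmcmcc and mccmcmccmccmc.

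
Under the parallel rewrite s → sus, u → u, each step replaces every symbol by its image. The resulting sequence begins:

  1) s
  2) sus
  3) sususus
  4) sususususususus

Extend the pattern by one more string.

Replace each of the 15 characters of sususususususus in place — sus u sus u sus u sus u sus u sus u sus u sus — and concatenate.

sususususususususususususususus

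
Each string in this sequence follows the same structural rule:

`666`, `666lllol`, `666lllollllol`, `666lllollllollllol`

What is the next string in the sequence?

Each term is the previous one with lllol appended.
Applying this once more to 666lllollllollllol:

666lllollllollllollllol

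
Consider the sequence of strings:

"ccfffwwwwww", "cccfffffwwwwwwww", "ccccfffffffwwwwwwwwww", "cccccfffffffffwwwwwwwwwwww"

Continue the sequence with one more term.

ccccccfffffffffffwwwwwwwwwwwwww

Each string has the form c^{n} f^{2n-1} w^{2n+2}, where the shown terms are n = 2, 3, 4, 5.
For the next term, n = 6, so the run lengths are 6, 11, 14.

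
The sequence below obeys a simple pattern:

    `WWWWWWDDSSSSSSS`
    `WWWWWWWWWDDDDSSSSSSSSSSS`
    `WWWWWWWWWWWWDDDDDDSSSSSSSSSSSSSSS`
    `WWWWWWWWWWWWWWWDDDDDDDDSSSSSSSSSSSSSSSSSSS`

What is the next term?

WWWWWWWWWWWWWWWWWWDDDDDDDDDDSSSSSSSSSSSSSSSSSSSSSSS

Each string has the form W^{3n} D^{2n-2} S^{4n-1}, where the shown terms are n = 2, 3, 4, 5.
Setting n = 6 gives 18, 10, 23 characters in each block.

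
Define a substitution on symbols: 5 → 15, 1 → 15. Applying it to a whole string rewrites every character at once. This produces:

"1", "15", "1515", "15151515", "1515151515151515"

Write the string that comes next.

φ(1515151515151515) expands symbol-by-symbol to 15 15 15 15 15 15 15 15 15 15 15 15 15 15 15 15; joining the 16 pieces gives the next term.

15151515151515151515151515151515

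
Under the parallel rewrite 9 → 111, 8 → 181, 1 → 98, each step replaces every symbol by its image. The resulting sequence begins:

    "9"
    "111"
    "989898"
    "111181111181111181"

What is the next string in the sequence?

989898981819898989898181989898989818198

Replace each of the 18 characters of 111181111181111181 in place — 98 98 98 98 181 98 98 98 98 98 181 98 98 98 98 98 181 98 — and concatenate.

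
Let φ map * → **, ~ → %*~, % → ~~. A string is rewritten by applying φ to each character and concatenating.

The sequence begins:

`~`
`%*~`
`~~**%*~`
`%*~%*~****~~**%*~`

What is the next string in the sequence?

Applying the rule to each of the 17 symbols of %*~%*~****~~**%*~ gives the pieces ~~ ** %*~ ~~ ** %*~ ** ** ** ** %*~ %*~ ** ** ~~ ** %*~, which concatenate to the answer.

~~**%*~~~**%*~********%*~%*~****~~**%*~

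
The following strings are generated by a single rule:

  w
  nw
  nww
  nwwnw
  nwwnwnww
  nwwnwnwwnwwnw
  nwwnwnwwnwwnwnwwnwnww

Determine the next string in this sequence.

From term 3 onward, concatenate the last term with the second-to-last: nw·w = nww, nww·nw = nwwnw, …
So term 8 is nwwnwnwwnwwnwnwwnwnww·nwwnwnwwnwwnw.

nwwnwnwwnwwnwnwwnwnwwnwwnwnwwnwwnw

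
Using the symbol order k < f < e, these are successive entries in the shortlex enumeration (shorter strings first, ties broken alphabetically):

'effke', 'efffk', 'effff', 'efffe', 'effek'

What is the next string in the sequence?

The successor of effek increments the rightmost position that isn't already e and resets every position after it to k.

effef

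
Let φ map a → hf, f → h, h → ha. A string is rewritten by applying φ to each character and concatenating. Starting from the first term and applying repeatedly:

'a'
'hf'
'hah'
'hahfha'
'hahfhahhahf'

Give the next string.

Expanding hahfhahhahf: h→ha, a→hf, h→ha, f→h, h→ha, a→hf, h→ha, h→ha, a→hf, h→ha, f→h. Concatenated: ha hf ha h ha hf ha ha hf ha h.

hahfhahhahfhahahfhah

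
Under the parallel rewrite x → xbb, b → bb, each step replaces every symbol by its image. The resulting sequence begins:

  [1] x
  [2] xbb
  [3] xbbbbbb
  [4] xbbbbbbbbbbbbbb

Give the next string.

Rewriting the 15 symbols of xbbbbbbbbbbbbbb one by one yields xbb bb bb bb bb bb bb bb bb bb bb bb bb bb bb; concatenated:

xbbbbbbbbbbbbbbbbbbbbbbbbbbbbbb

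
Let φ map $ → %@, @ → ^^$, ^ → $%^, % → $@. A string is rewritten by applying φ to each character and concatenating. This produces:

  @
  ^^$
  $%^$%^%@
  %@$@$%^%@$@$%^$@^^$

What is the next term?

$@^^$%@^^$%@$@$%^$@^^$%@^^$%@$@$%^%@^^$$%^$%^%@

Applying the rule to each of the 19 symbols of %@$@$%^%@$@$%^$@^^$ gives the pieces $@ ^^$ %@ ^^$ %@ $@ $%^ $@ ^^$ %@ ^^$ %@ $@ $%^ %@ ^^$ $%^ $%^ %@, which concatenate to the answer.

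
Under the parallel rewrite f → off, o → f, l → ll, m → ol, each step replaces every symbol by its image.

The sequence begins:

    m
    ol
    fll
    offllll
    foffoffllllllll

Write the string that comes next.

Applying the rule to each of the 15 symbols of foffoffllllllll gives the pieces off f off off f off off ll ll ll ll ll ll ll ll, which concatenate to the answer.

offfoffofffoffoffllllllllllllllll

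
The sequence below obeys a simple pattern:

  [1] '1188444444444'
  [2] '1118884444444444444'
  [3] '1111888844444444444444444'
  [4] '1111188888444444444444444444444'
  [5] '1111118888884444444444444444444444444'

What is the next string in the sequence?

Each string has the form 1^{n} 8^{n} 4^{4n+1}, where the shown terms are n = 2, 3, 4, 5, 6.
Setting n = 7 gives 7, 7, 29 characters in each block.

1111111888888844444444444444444444444444444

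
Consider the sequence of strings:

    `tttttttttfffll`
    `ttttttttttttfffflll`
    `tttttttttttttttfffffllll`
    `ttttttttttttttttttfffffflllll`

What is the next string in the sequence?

tttttttttttttttttttttfffffffllllll

Reading off run lengths: t runs 9, 12, 15, 18; f runs 3, 4, 5, 6; l runs 2, 3, 4, 5 — each is linear in n, where the shown terms are n = 2, 3, 4, 5.
For the next term, n = 6, so the run lengths are 21, 7, 6.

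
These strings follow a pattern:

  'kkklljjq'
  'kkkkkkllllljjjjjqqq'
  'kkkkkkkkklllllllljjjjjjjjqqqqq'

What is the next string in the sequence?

kkkkkkkkkkkkllllllllllljjjjjjjjjjjqqqqqqq

Each string has the form k^{3n} l^{3n-1} j^{3n-1} q^{2n-1} (n = 1, 2, …).
At n = 4 the blocks have lengths 12, 11, 11, 7.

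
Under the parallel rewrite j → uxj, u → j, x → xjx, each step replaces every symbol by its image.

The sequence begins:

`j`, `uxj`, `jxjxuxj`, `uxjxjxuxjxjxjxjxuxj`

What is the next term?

jxjxuxjxjxuxjxjxjxjxuxjxjxuxjxjxuxjxjxuxjxjxjxjxuxj

φ(uxjxjxuxjxjxjxjxuxj) expands symbol-by-symbol to j xjx uxj xjx uxj xjx j xjx uxj xjx uxj xjx uxj xjx uxj xjx j xjx uxj; joining the 19 pieces gives the next term.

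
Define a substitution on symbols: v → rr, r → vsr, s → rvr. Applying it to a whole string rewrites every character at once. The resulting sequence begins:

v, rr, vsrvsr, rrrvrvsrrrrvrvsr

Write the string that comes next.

Rewriting the 16 symbols of rrrvrvsrrrrvrvsr one by one yields vsr vsr vsr rr vsr rr rvr vsr vsr vsr vsr rr vsr rr rvr vsr; concatenated:

vsrvsrvsrrrvsrrrrvrvsrvsrvsrvsrrrvsrrrrvrvsr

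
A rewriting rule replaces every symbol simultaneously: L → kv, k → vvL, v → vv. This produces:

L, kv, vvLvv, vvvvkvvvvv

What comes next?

Rewriting each symbol of vvvvkvvvvv: v→vv, v→vv, v→vv, v→vv, k→vvL, v→vv, v→vv, v→vv, v→vv, v→vv, which concatenates to vv vv vv vv vvL vv vv vv vv vv.

vvvvvvvvvvLvvvvvvvvvv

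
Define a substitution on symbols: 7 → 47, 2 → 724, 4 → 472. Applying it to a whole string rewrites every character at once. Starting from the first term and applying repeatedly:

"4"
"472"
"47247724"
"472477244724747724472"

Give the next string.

4724772447247477244724724772447247472474772447247247724

φ(472477244724747724472) expands symbol-by-symbol to 472 47 724 472 47 47 724 472 472 47 724 472 47 472 47 47 724 472 472 47 724; joining the 21 pieces gives the next term.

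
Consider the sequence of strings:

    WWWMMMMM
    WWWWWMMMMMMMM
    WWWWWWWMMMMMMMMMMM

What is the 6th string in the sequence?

WWWWWWWWWWWWWMMMMMMMMMMMMMMMMMMMM

Each string has the form W^{2n-1} M^{3n-1}, where the shown terms are n = 2, 3, 4.
For term 6, n = 7, so the run lengths are 13, 20.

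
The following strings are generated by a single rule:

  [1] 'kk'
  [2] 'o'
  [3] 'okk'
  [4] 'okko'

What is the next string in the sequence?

From term 3 onward, concatenate the last term with the second-to-last: o·kk = okk, okk·o = okko, …
So term 5 is okko·okk.

okkookk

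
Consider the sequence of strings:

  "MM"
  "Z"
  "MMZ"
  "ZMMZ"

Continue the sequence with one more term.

MMZZMMZ

Each term (from the third on) is the two preceding terms concatenated in order: term 3 = MM·Z = MMZ.
So term 5 is MMZ·ZMMZ.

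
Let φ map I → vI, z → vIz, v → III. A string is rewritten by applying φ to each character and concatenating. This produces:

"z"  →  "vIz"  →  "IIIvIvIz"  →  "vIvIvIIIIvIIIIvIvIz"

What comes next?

Rewriting the 19 symbols of vIvIvIIIIvIIIIvIvIz one by one yields III vI III vI III vI vI vI vI III vI vI vI vI III vI III vI vIz; concatenated:

IIIvIIIIvIIIIvIvIvIvIIIIvIvIvIvIIIIvIIIIvIvIz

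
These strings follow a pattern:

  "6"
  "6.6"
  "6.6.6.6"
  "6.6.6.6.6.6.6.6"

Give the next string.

6.6.6.6.6.6.6.6.6.6.6.6.6.6.6.6

s(k+1) = s(k)·.·s(k) — each term doubles the last with '.' between the halves.
So the next term is two copies of 6.6.6.6.6.6.6.6 with '.' between the halves.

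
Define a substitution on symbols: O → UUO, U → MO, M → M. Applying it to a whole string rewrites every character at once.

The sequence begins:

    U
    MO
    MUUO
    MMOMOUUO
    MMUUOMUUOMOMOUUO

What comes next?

Replace each of the 16 characters of MMUUOMUUOMOMOUUO in place — M M MO MO UUO M MO MO UUO M UUO M UUO MO MO UUO — and concatenate.

MMMOMOUUOMMOMOUUOMUUOMUUOMOMOUUO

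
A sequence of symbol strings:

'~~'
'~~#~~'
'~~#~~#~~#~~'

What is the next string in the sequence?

Each string is two copies of the previous one joined by '#'.
One more doubling of ~~#~~#~~#~~ gives the answer.

~~#~~#~~#~~#~~#~~#~~#~~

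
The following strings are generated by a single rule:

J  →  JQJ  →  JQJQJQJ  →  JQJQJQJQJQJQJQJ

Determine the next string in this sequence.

s(k+1) = s(k)·Q·s(k) — each term doubles the last with 'Q' between the halves.
One more doubling of JQJQJQJQJQJQJQJ gives the answer.

JQJQJQJQJQJQJQJQJQJQJQJQJQJQJQJ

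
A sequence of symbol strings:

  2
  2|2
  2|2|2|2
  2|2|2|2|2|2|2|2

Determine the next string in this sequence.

2|2|2|2|2|2|2|2|2|2|2|2|2|2|2|2

Each string is two copies of the previous one joined by '|'.
One more doubling of 2|2|2|2|2|2|2|2 gives the answer.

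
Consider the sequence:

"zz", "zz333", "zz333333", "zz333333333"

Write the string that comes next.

Each term is the previous one with 333 appended.
So the next term is zz333333333·333.

zz333333333333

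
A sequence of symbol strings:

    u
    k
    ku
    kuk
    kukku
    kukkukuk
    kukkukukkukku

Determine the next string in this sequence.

kukkukukkukkukukkukuk

This is a Fibonacci-style word recurrence s(k) = s(k−1)·s(k−2): e.g. k·u = ku.
The next term joins kukkukukkukku and kukkukuk.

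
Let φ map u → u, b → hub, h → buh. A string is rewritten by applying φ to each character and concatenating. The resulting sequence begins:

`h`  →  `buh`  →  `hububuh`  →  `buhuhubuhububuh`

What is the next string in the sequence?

Rewriting the 15 symbols of buhuhubuhububuh one by one yields hub u buh u buh u hub u buh u hub u hub u buh; concatenated:

hububuhubuhuhububuhuhubuhububuh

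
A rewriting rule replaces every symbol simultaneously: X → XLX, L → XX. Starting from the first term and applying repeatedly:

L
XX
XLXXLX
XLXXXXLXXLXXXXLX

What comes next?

Applying the rule to each of the 16 symbols of XLXXXXLXXLXXXXLX gives the pieces XLX XX XLX XLX XLX XLX XX XLX XLX XX XLX XLX XLX XLX XX XLX, which concatenate to the answer.

XLXXXXLXXLXXLXXLXXXXLXXLXXXXLXXLXXLXXLXXXXLX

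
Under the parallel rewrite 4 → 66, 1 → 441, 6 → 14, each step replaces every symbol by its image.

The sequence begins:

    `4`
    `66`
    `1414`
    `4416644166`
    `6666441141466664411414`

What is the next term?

14141414666644144166441661414141466664414416644166

Applying the rule to each of the 22 symbols of 6666441141466664411414 gives the pieces 14 14 14 14 66 66 441 441 66 441 66 14 14 14 14 66 66 441 441 66 441 66, which concatenate to the answer.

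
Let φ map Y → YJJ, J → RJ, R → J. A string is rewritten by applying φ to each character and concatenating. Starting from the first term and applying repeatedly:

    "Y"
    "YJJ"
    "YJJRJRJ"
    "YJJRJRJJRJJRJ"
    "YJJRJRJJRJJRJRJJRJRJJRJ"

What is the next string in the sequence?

Rewriting the 23 symbols of YJJRJRJJRJJRJRJJRJRJJRJ one by one yields YJJ RJ RJ J RJ J RJ RJ J RJ RJ J RJ J RJ RJ J RJ J RJ RJ J RJ; concatenated:

YJJRJRJJRJJRJRJJRJRJJRJJRJRJJRJJRJRJJRJ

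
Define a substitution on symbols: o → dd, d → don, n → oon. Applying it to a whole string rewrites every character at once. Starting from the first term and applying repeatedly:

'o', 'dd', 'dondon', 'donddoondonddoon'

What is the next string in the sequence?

donddoondondonddddoondonddoondondonddddoon

φ(donddoondonddoon) expands symbol-by-symbol to don dd oon don don dd dd oon don dd oon don don dd dd oon; joining the 16 pieces gives the next term.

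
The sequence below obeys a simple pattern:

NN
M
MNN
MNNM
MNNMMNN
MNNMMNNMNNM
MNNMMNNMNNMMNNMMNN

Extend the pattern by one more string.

MNNMMNNMNNMMNNMMNNMNNMMNNMNNM

This is a Fibonacci-style word recurrence s(k) = s(k−1)·s(k−2): e.g. M·NN = MNN.
Continuing: MNNMMNNMNNMMNNMMNN · MNNMMNNMNNM gives term 8.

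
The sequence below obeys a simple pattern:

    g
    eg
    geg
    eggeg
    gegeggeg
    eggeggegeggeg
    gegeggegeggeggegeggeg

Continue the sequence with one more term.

From term 3 onward, concatenate the second-to-last term with the last: g·eg = geg, eg·geg = eggeg, …
So term 8 is eggeggegeggeg·gegeggegeggeggegeggeg.

eggeggegeggeggegeggegeggeggegeggeg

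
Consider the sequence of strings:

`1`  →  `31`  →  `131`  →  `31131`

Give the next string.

From term 3 onward, concatenate the second-to-last term with the last: 1·31 = 131, 31·131 = 31131, …
The next term joins 131 and 31131.

13131131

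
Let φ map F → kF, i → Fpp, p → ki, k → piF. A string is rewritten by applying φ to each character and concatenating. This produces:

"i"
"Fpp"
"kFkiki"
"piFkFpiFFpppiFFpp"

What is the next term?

Replace each of the 17 characters of piFkFpiFFpppiFFpp in place — ki Fpp kF piF kF ki Fpp kF kF ki ki ki Fpp kF kF ki ki — and concatenate.

kiFppkFpiFkFkiFppkFkFkikikiFppkFkFkiki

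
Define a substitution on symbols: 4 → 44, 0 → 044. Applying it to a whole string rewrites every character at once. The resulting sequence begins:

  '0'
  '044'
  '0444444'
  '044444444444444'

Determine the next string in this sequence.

Replace each of the 15 characters of 044444444444444 in place — 044 44 44 44 44 44 44 44 44 44 44 44 44 44 44 — and concatenate.

0444444444444444444444444444444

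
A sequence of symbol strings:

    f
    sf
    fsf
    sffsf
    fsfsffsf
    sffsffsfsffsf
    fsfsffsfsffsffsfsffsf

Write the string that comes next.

sffsffsfsffsffsfsffsfsffsffsfsffsf

This is a Fibonacci-style word recurrence s(k) = s(k−2)·s(k−1): e.g. f·sf = fsf.
The next term joins sffsffsfsffsf and fsfsffsfsffsffsfsffsf.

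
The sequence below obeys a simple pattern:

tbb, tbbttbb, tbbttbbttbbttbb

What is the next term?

Every step duplicates the string with 't' between the halves.
Doubling tbbttbbttbbttbb with 't' between the halves:

tbbttbbttbbttbbttbbttbbttbbttbb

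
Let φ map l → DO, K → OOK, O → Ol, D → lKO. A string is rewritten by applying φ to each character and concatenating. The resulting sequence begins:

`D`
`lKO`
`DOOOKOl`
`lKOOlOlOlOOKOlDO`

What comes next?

DOOOKOlOlDOOlDOOlDOOlOlOOKOlDOlKOOl

φ(lKOOlOlOlOOKOlDO) expands symbol-by-symbol to DO OOK Ol Ol DO Ol DO Ol DO Ol Ol OOK Ol DO lKO Ol; joining the 16 pieces gives the next term.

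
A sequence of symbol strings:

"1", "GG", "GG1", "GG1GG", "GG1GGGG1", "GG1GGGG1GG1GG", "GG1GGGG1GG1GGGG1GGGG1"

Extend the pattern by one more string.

From term 3 onward, concatenate the last term with the second-to-last: GG·1 = GG1, GG1·GG = GG1GG, …
Continuing: GG1GGGG1GG1GGGG1GGGG1 · GG1GGGG1GG1GG gives term 8.

GG1GGGG1GG1GGGG1GGGG1GG1GGGG1GG1GG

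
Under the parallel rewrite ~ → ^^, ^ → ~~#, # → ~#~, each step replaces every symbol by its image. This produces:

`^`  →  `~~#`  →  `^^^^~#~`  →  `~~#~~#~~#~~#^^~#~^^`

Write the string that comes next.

Applying the rule to each of the 19 symbols of ~~#~~#~~#~~#^^~#~^^ gives the pieces ^^ ^^ ~#~ ^^ ^^ ~#~ ^^ ^^ ~#~ ^^ ^^ ~#~ ~~# ~~# ^^ ~#~ ^^ ~~# ~~#, which concatenate to the answer.

^^^^~#~^^^^~#~^^^^~#~^^^^~#~~~#~~#^^~#~^^~~#~~#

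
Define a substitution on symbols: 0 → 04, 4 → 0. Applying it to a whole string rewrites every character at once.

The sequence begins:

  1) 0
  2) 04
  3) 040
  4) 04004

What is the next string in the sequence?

04004040

Expanding 04004: 0→04, 4→0, 0→04, 0→04, 4→0. Concatenated: 04 0 04 04 0.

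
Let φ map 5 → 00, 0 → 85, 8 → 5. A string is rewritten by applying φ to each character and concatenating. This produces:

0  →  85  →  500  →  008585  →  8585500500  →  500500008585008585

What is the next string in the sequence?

00858500858585855005008585500500

φ(500500008585008585) expands symbol-by-symbol to 00 85 85 00 85 85 85 85 5 00 5 00 85 85 5 00 5 00; joining the 18 pieces gives the next term.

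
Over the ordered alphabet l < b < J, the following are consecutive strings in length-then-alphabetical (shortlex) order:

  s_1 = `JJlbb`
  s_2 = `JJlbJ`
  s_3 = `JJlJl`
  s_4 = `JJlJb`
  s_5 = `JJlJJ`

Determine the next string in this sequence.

The successor of JJlJJ increments the rightmost position that isn't already J and resets every position after it to l.

JJbll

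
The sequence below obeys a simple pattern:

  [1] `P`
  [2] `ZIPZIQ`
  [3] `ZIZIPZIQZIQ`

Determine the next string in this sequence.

Every step adds ZI to the front and ZIQ to the end of the previous string.
So the next term is ZI·ZIZIPZIQZIQ·ZIQ.

ZIZIZIPZIQZIQZIQ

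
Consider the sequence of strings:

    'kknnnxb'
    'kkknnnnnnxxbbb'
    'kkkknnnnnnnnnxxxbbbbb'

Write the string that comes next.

kkkkknnnnnnnnnnnnxxxxbbbbbbb

Each string has the form k^{n+1} n^{3n} x^{n} b^{2n-1} (n = 1, 2, …).
Setting n = 4 gives 5, 12, 4, 7 characters in each block.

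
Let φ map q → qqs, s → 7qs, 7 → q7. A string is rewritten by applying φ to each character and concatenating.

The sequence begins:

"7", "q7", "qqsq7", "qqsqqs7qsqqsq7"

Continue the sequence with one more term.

qqsqqs7qsqqsqqs7qsq7qqs7qsqqsqqs7qsqqsq7

Replace each of the 14 characters of qqsqqs7qsqqsq7 in place — qqs qqs 7qs qqs qqs 7qs q7 qqs 7qs qqs qqs 7qs qqs q7 — and concatenate.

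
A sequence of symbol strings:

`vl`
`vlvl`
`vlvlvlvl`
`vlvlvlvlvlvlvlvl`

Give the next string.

Every step duplicates the string.
Doubling vlvlvlvlvlvlvlvl:

vlvlvlvlvlvlvlvlvlvlvlvlvlvlvlvl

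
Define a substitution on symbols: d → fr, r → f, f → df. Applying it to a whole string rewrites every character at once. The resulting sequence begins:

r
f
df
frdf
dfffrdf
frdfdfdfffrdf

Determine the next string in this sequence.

Replace each of the 13 characters of frdfdfdfffrdf in place — df f fr df fr df fr df df df f fr df — and concatenate.

dfffrdffrdffrdfdfdfffrdf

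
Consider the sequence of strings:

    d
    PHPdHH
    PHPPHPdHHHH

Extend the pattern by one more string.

PHPPHPPHPdHHHHHH

Each term wraps the previous one in PHP on the left and HH on the right.
One more step from PHPPHPdHHHH gives the answer.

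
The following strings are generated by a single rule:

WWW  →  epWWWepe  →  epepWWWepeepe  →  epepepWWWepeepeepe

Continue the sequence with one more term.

epepepepWWWepeepeepeepe

s(k+1) = ep·s(k)·epe, so each term gains ep as a prefix and epe as a suffix.
One more step from epepepWWWepeepeepe gives the answer.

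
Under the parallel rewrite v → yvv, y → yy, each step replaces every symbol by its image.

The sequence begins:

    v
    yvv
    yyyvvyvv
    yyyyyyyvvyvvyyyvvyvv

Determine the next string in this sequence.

yyyyyyyyyyyyyyyvvyvvyyyvvyvvyyyyyyyvvyvvyyyvvyvv

φ(yyyyyyyvvyvvyyyvvyvv) expands symbol-by-symbol to yy yy yy yy yy yy yy yvv yvv yy yvv yvv yy yy yy yvv yvv yy yvv yvv; joining the 20 pieces gives the next term.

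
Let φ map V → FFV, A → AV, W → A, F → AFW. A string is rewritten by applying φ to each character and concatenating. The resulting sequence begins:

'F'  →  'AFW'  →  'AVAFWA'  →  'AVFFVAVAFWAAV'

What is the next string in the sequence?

AVFFVAFWAFWFFVAVFFVAVAFWAAVAVFFV

Replace each of the 13 characters of AVFFVAVAFWAAV in place — AV FFV AFW AFW FFV AV FFV AV AFW A AV AV FFV — and concatenate.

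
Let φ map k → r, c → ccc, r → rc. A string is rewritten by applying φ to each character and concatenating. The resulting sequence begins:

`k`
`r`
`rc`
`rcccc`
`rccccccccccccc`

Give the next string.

rcccccccccccccccccccccccccccccccccccccccc

Replace each of the 14 characters of rccccccccccccc in place — rc ccc ccc ccc ccc ccc ccc ccc ccc ccc ccc ccc ccc ccc — and concatenate.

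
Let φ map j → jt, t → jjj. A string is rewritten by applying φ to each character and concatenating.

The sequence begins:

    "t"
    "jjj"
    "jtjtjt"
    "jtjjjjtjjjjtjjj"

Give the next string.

Replace each of the 15 characters of jtjjjjtjjjjtjjj in place — jt jjj jt jt jt jt jjj jt jt jt jt jjj jt jt jt — and concatenate.

jtjjjjtjtjtjtjjjjtjtjtjtjjjjtjtjt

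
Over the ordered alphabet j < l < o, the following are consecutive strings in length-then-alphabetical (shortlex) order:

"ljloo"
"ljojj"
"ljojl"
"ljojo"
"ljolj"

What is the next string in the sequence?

The successor of ljolj increments the rightmost position that isn't already o and resets every position after it to j.

ljoll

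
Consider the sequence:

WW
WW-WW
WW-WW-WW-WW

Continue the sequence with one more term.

WW-WW-WW-WW-WW-WW-WW-WW

Each string is two copies of the previous one joined by '-'.
One more doubling of WW-WW-WW-WW gives the answer.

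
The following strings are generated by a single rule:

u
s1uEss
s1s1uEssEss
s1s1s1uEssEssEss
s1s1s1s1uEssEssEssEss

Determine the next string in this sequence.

Every step adds s1 to the front and Ess to the end of the previous string.
One more step from s1s1s1s1uEssEssEssEss gives the answer.

s1s1s1s1s1uEssEssEssEssEss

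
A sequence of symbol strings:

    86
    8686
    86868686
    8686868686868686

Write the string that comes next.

86868686868686868686868686868686

s(k+1) = s(k)·s(k) — each term doubles the last.
One more doubling of 8686868686868686 gives the answer.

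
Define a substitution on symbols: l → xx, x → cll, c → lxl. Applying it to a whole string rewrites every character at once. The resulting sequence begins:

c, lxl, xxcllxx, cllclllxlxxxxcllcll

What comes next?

Replace each of the 19 characters of cllclllxlxxxxcllcll in place — lxl xx xx lxl xx xx xx cll xx cll cll cll cll lxl xx xx lxl xx xx — and concatenate.

lxlxxxxlxlxxxxxxcllxxcllcllcllclllxlxxxxlxlxxxx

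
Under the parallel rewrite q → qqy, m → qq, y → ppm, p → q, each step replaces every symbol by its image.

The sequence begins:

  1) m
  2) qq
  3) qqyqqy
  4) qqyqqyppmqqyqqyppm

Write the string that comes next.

Applying the rule to each of the 18 symbols of qqyqqyppmqqyqqyppm gives the pieces qqy qqy ppm qqy qqy ppm q q qq qqy qqy ppm qqy qqy ppm q q qq, which concatenate to the answer.

qqyqqyppmqqyqqyppmqqqqqqyqqyppmqqyqqyppmqqqq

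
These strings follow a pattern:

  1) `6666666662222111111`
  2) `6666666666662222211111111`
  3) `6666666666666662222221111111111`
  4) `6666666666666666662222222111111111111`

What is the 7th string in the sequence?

6666666666666666666666666662222222222111111111111111111

Term n consists of 3n 6's, followed by n+1 2's, followed by 2n 1's, where the shown terms are n = 3, 4, 5, 6.
At n = 9 the blocks have lengths 27, 10, 18.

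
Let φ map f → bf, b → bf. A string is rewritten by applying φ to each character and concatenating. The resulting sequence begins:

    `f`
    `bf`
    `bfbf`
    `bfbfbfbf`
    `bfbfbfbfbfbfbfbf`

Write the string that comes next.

Rewriting the 16 symbols of bfbfbfbfbfbfbfbf one by one yields bf bf bf bf bf bf bf bf bf bf bf bf bf bf bf bf; concatenated:

bfbfbfbfbfbfbfbfbfbfbfbfbfbfbfbf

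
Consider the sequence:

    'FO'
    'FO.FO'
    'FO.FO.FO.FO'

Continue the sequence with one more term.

FO.FO.FO.FO.FO.FO.FO.FO

Each string is two copies of the previous one joined by '.'.
So the next term is two copies of FO.FO.FO.FO with '.' between the halves.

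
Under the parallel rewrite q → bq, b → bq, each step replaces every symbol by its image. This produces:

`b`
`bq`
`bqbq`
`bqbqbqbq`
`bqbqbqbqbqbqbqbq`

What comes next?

φ(bqbqbqbqbqbqbqbq) expands symbol-by-symbol to bq bq bq bq bq bq bq bq bq bq bq bq bq bq bq bq; joining the 16 pieces gives the next term.

bqbqbqbqbqbqbqbqbqbqbqbqbqbqbqbq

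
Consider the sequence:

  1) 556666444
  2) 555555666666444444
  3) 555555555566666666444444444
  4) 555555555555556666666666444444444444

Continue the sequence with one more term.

555555555555555555666666666666444444444444444

Term n consists of 4n-2 5's, followed by 2n+2 6's, followed by 3n 4's (n = 1, 2, …).
At n = 5 the blocks have lengths 18, 12, 15.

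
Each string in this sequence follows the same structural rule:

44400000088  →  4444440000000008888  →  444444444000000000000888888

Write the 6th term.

444444444444444444000000000000000000000888888888888

Each string has the form 4^{3n} 0^{3n+3} 8^{2n} (n = 1, 2, …).
For term 6, n = 6, so the run lengths are 18, 21, 12.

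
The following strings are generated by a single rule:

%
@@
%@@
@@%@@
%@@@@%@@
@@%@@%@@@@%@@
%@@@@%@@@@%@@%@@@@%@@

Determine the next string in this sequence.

Each term (from the third on) is the two preceding terms concatenated in order: term 3 = %·@@ = %@@.
Continuing: @@%@@%@@@@%@@ · %@@@@%@@@@%@@%@@@@%@@ gives term 8.

@@%@@%@@@@%@@%@@@@%@@@@%@@%@@@@%@@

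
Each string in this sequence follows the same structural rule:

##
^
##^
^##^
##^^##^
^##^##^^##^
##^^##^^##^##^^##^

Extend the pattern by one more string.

^##^##^^##^##^^##^^##^##^^##^

From term 3 onward, concatenate the second-to-last term with the last: ##·^ = ##^, ^·##^ = ^##^, …
The next term joins ^##^##^^##^ and ##^^##^^##^##^^##^.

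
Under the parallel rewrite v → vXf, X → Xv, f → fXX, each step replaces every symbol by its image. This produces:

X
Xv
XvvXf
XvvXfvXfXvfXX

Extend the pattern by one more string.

Rewriting the 13 symbols of XvvXfvXfXvfXX one by one yields Xv vXf vXf Xv fXX vXf Xv fXX Xv vXf fXX Xv Xv; concatenated:

XvvXfvXfXvfXXvXfXvfXXXvvXffXXXvXv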